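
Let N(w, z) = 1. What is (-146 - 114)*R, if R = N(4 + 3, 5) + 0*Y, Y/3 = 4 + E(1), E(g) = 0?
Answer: -260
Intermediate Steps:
Y = 12 (Y = 3*(4 + 0) = 3*4 = 12)
R = 1 (R = 1 + 0*12 = 1 + 0 = 1)
(-146 - 114)*R = (-146 - 114)*1 = -260*1 = -260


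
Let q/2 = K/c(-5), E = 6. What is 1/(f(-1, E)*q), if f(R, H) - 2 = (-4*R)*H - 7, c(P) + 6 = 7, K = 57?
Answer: 1/2166 ≈ 0.00046168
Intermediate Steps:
c(P) = 1 (c(P) = -6 + 7 = 1)
f(R, H) = -5 - 4*H*R (f(R, H) = 2 + ((-4*R)*H - 7) = 2 + (-4*H*R - 7) = 2 + (-7 - 4*H*R) = -5 - 4*H*R)
q = 114 (q = 2*(57/1) = 2*(57*1) = 2*57 = 114)
1/(f(-1, E)*q) = 1/((-5 - 4*6*(-1))*114) = 1/((-5 + 24)*114) = 1/(19*114) = 1/2166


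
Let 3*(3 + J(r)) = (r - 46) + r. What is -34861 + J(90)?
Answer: -104458/3 ≈ -34819.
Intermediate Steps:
J(r) = -55/3 + 2*r/3 (J(r) = -3 + ((r - 46) + r)/3 = -3 + ((-46 + r) + r)/3 = -3 + (-46 + 2*r)/3 = -3 + (-46/3 + 2*r/3) = -55/3 + 2*r/3)
-34861 + J(90) = -34861 + (-55/3 + (2/3)*90) = -34861 + (-55/3 + 60) = -34861 + 125/3 = -104458/3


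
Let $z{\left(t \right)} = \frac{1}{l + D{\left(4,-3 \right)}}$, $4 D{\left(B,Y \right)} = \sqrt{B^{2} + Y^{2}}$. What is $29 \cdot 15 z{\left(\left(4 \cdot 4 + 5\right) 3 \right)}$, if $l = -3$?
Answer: $- \frac{1740}{7} \approx -248.57$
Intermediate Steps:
$D{\left(B,Y \right)} = \frac{\sqrt{B^{2} + Y^{2}}}{4}$
$z{\left(t \right)} = - \frac{4}{7}$ ($z{\left(t \right)} = \frac{1}{-3 + \frac{\sqrt{4^{2} + \left(-3\right)^{2}}}{4}} = \frac{1}{-3 + \frac{\sqrt{16 + 9}}{4}} = \frac{1}{-3 + \frac{\sqrt{25}}{4}} = \frac{1}{-3 + \frac{1}{4} \cdot 5} = \frac{1}{-3 + \frac{5}{4}} = \frac{1}{- \frac{7}{4}} = - \frac{4}{7}$)
$29 \cdot 15 z{\left(\left(4 \cdot 4 + 5\right) 3 \right)} = 29 \cdot 15 \left(- \frac{4}{7}\right) = 435 \left(- \frac{4}{7}\right) = - \frac{1740}{7}$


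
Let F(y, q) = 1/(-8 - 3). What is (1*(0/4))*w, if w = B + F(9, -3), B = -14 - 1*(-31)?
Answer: 0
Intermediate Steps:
F(y, q) = -1/11 (F(y, q) = 1/(-11) = -1/11)
B = 17 (B = -14 + 31 = 17)
w = 186/11 (w = 17 - 1/11 = 186/11 ≈ 16.909)
(1*(0/4))*w = (1*(0/4))*(186/11) = (1*(0*(1/4)))*(186/11) = (1*0)*(186/11) = 0*(186/11) = 0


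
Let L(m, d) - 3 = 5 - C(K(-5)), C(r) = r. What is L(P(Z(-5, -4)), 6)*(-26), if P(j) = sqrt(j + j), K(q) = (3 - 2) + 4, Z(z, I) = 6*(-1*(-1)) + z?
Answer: -78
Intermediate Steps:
Z(z, I) = 6 + z (Z(z, I) = 6*1 + z = 6 + z)
K(q) = 5 (K(q) = 1 + 4 = 5)
P(j) = sqrt(2)*sqrt(j) (P(j) = sqrt(2*j) = sqrt(2)*sqrt(j))
L(m, d) = 3 (L(m, d) = 3 + (5 - 1*5) = 3 + (5 - 5) = 3 + 0 = 3)
L(P(Z(-5, -4)), 6)*(-26) = 3*(-26) = -78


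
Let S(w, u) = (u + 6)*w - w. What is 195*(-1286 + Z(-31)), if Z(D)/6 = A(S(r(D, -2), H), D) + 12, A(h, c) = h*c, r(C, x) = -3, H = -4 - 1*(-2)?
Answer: 89700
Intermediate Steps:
H = -2 (H = -4 + 2 = -2)
S(w, u) = -w + w*(6 + u) (S(w, u) = (6 + u)*w - w = w*(6 + u) - w = -w + w*(6 + u))
A(h, c) = c*h
Z(D) = 72 - 54*D (Z(D) = 6*(D*(-3*(5 - 2)) + 12) = 6*(D*(-3*3) + 12) = 6*(D*(-9) + 12) = 6*(-9*D + 12) = 6*(12 - 9*D) = 72 - 54*D)
195*(-1286 + Z(-31)) = 195*(-1286 + (72 - 54*(-31))) = 195*(-1286 + (72 + 1674)) = 195*(-1286 + 1746) = 195*460 = 89700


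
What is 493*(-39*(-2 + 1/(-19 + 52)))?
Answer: 416585/11 ≈ 37871.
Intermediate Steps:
493*(-39*(-2 + 1/(-19 + 52))) = 493*(-39*(-2 + 1/33)) = 493*(-39*(-65/33)) = 493*(845/11) = 416585/11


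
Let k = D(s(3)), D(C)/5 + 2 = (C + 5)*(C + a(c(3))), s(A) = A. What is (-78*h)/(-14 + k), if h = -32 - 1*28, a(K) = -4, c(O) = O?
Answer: -585/8 ≈ -73.125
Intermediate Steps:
h = -60 (h = -32 - 28 = -60)
D(C) = -10 + 5*(-4 + C)*(5 + C) (D(C) = -10 + 5*((C + 5)*(C - 4)) = -10 + 5*((5 + C)*(-4 + C)) = -10 + 5*((-4 + C)*(5 + C)) = -10 + 5*(-4 + C)*(5 + C))
k = -50 (k = -110 + 5*3 + 5*3² = -110 + 15 + 5*9 = -110 + 15 + 45 = -50)
(-78*h)/(-14 + k) = (-78*(-60))/(-14 - 50) = 4680/(-64) = 4680*(-1/64) = -585/8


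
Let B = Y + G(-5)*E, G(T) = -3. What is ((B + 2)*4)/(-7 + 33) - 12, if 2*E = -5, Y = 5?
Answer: -127/13 ≈ -9.7692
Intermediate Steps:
E = -5/2 (E = (1/2)*(-5) = -5/2 ≈ -2.5000)
B = 25/2 (B = 5 - 3*(-5/2) = 5 + 15/2 = 25/2 ≈ 12.500)
((B + 2)*4)/(-7 + 33) - 12 = ((25/2 + 2)*4)/(-7 + 33) - 12 = ((29/2)*4)/26 - 12 = 58*(1/26) - 12 = 29/13 - 12 = -127/13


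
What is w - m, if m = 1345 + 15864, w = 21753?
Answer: 4544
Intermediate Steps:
m = 17209
w - m = 21753 - 1*17209 = 21753 - 17209 = 4544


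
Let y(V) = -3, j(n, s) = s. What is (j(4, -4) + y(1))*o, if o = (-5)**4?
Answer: -4375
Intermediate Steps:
o = 625
(j(4, -4) + y(1))*o = (-4 - 3)*625 = -7*625 = -4375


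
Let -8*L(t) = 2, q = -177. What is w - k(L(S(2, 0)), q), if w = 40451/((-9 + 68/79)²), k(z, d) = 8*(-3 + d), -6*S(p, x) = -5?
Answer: 847821251/413449 ≈ 2050.6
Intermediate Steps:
S(p, x) = ⅚ (S(p, x) = -⅙*(-5) = ⅚)
L(t) = -¼ (L(t) = -⅛*2 = -¼)
k(z, d) = -24 + 8*d
w = 252454691/413449 (w = 40451/((-9 + 68*(1/79))²) = 40451/((-9 + 68/79)²) = 40451/((-643/79)²) = 40451/(413449/6241) = 40451*(6241/413449) = 252454691/413449 ≈ 610.61)
w - k(L(S(2, 0)), q) = 252454691/413449 - (-24 + 8*(-177)) = 252454691/413449 - (-24 - 1416) = 252454691/413449 - 1*(-1440) = 252454691/413449 + 1440 = 847821251/413449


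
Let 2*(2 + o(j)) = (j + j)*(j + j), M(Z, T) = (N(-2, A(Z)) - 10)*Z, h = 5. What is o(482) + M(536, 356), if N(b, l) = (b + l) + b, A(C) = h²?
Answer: 470542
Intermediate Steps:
A(C) = 25 (A(C) = 5² = 25)
N(b, l) = l + 2*b
M(Z, T) = 11*Z (M(Z, T) = ((25 + 2*(-2)) - 10)*Z = ((25 - 4) - 10)*Z = (21 - 10)*Z = 11*Z)
o(j) = -2 + 2*j² (o(j) = -2 + ((j + j)*(j + j))/2 = -2 + ((2*j)*(2*j))/2 = -2 + (4*j²)/2 = -2 + 2*j²)
o(482) + M(536, 356) = (-2 + 2*482²) + 11*536 = (-2 + 2*232324) + 5896 = (-2 + 464648) + 5896 = 464646 + 5896 = 470542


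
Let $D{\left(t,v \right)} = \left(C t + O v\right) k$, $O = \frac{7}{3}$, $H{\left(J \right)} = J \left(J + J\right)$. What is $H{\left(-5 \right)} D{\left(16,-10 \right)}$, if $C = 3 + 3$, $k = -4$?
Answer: $- \frac{43600}{3} \approx -14533.0$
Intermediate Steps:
$H{\left(J \right)} = 2 J^{2}$ ($H{\left(J \right)} = J 2 J = 2 J^{2}$)
$C = 6$
$O = \frac{7}{3}$ ($O = 7 \cdot \frac{1}{3} = \frac{7}{3} \approx 2.3333$)
$D{\left(t,v \right)} = - 24 t - \frac{28 v}{3}$ ($D{\left(t,v \right)} = \left(6 t + \frac{7 v}{3}\right) \left(-4\right) = - 24 t - \frac{28 v}{3}$)
$H{\left(-5 \right)} D{\left(16,-10 \right)} = 2 \left(-5\right)^{2} \left(\left(-24\right) 16 - - \frac{280}{3}\right) = 2 \cdot 25 \left(-384 + \frac{280}{3}\right) = 50 \left(- \frac{872}{3}\right) = - \frac{43600}{3}$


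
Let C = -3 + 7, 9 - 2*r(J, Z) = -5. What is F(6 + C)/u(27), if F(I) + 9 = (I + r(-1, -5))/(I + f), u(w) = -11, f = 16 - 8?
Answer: 145/198 ≈ 0.73232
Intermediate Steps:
r(J, Z) = 7 (r(J, Z) = 9/2 - ½*(-5) = 9/2 + 5/2 = 7)
f = 8
C = 4
F(I) = -9 + (7 + I)/(8 + I) (F(I) = -9 + (I + 7)/(I + 8) = -9 + (7 + I)/(8 + I))
F(6 + C)/u(27) = ((-65 - 8*(6 + 4))/(8 + (6 + 4)))/(-11) = ((-65 - 8*10)/(8 + 10))*(-1/11) = ((-65 - 80)/18)*(-1/11) = ((1/18)*(-145))*(-1/11) = -145/18*(-1/11) = 145/198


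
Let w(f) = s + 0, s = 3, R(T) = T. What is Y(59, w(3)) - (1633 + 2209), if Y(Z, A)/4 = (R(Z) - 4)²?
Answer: 8258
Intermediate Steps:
w(f) = 3 (w(f) = 3 + 0 = 3)
Y(Z, A) = 4*(-4 + Z)² (Y(Z, A) = 4*(Z - 4)² = 4*(-4 + Z)²)
Y(59, w(3)) - (1633 + 2209) = 4*(-4 + 59)² - (1633 + 2209) = 4*55² - 1*3842 = 4*3025 - 3842 = 12100 - 3842 = 8258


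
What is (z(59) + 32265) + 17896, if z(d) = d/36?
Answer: 1805855/36 ≈ 50163.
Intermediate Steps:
z(d) = d/36 (z(d) = d*(1/36) = d/36)
(z(59) + 32265) + 17896 = ((1/36)*59 + 32265) + 17896 = (59/36 + 32265) + 17896 = 1161599/36 + 17896 = 1805855/36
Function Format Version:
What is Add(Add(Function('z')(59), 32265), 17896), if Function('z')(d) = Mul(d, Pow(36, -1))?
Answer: Rational(1805855, 36) ≈ 50163.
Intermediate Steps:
Function('z')(d) = Mul(Rational(1, 36), d) (Function('z')(d) = Mul(d, Rational(1, 36)) = Mul(Rational(1, 36), d))
Add(Add(Function('z')(59), 32265), 17896) = Add(Add(Mul(Rational(1, 36), 59), 32265), 17896) = Add(Add(Rational(59, 36), 32265), 17896) = Add(Rational(1161599, 36), 17896) = Rational(1805855, 36)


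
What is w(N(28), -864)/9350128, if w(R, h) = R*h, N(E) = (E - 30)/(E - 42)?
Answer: -54/4090681 ≈ -1.3201e-5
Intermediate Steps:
N(E) = (-30 + E)/(-42 + E)
w(N(28), -864)/9350128 = (((-30 + 28)/(-42 + 28))*(-864))/9350128 = ((-2/(-14))*(-864))*(1/9350128) = (-1/14*(-2)*(-864))*(1/9350128) = ((⅐)*(-864))*(1/9350128) = -864/7*1/9350128 = -54/4090681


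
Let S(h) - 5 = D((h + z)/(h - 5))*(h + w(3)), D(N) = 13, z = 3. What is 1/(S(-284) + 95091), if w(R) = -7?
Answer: 1/91313 ≈ 1.0951e-5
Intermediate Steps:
S(h) = -86 + 13*h (S(h) = 5 + 13*(h - 7) = 5 + 13*(-7 + h) = 5 + (-91 + 13*h) = -86 + 13*h)
1/(S(-284) + 95091) = 1/((-86 + 13*(-284)) + 95091) = 1/((-86 - 3692) + 95091) = 1/(-3778 + 95091) = 1/91313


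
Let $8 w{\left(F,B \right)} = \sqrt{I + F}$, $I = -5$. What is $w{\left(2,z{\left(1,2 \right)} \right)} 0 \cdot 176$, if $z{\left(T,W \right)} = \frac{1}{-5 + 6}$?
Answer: $0$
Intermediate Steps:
$z{\left(T,W \right)} = 1$ ($z{\left(T,W \right)} = 1^{-1} = 1$)
$w{\left(F,B \right)} = \frac{\sqrt{-5 + F}}{8}$
$w{\left(2,z{\left(1,2 \right)} \right)} 0 \cdot 176 = \frac{\sqrt{-5 + 2}}{8} \cdot 0 \cdot 176 = \frac{\sqrt{-3}}{8} \cdot 0 \cdot 176 = \frac{i \sqrt{3}}{8} \cdot 0 \cdot 176 = 0 \cdot 176 = 0$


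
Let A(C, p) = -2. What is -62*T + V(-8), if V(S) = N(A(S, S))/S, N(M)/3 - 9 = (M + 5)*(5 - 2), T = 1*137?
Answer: -34003/4 ≈ -8500.8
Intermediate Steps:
T = 137
N(M) = 72 + 9*M (N(M) = 27 + 3*((M + 5)*(5 - 2)) = 27 + 3*((5 + M)*3) = 27 + 3*(15 + 3*M) = 27 + (45 + 9*M) = 72 + 9*M)
V(S) = 54/S (V(S) = (72 + 9*(-2))/S = (72 - 18)/S = 54/S)
-62*T + V(-8) = -62*137 + 54/(-8) = -8494 + 54*(-⅛) = -8494 - 27/4 = -34003/4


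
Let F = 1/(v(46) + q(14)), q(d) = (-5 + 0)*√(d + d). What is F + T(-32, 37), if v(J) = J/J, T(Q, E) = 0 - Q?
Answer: 22367/699 - 10*√7/699 ≈ 31.961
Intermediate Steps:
T(Q, E) = -Q
q(d) = -5*√2*√d
v(J) = 1
F = 1/(1 - 10*√7) (F = 1/(1 - 5*√2*√14) = 1/(1 - 10*√7) ≈ -0.039281)
F + T(-32, 37) = (-1/699 - 10*√7/699) - 1*(-32) = (-1/699 - 10*√7/699) + 32 = 22367/699 - 10*√7/699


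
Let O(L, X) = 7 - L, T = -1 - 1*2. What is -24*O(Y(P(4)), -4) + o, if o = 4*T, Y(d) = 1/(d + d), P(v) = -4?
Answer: -183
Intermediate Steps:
Y(d) = 1/(2*d)
T = -3 (T = -1 - 2 = -3)
o = -12 (o = 4*(-3) = -12)
-24*O(Y(P(4)), -4) + o = -24*(7 - 1/(2*(-4))) - 12 = -24*(7 - (-1)/(2*4)) - 12 = -24*(7 - 1*(-⅛)) - 12 = -24*(7 + ⅛) - 12 = -24*57/8 - 12 = -171 - 12 = -183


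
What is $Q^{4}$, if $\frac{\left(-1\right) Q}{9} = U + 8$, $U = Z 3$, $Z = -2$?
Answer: $104976$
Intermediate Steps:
$U = -6$ ($U = \left(-2\right) 3 = -6$)
$Q = -18$ ($Q = - 9 \left(-6 + 8\right) = \left(-9\right) 2 = -18$)
$Q^{4} = \left(-18\right)^{4} = 104976$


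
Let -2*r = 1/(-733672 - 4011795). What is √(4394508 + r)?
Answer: √395847736613943471782/9490934 ≈ 2096.3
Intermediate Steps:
r = 1/9490934 (r = -1/(2*(-733672 - 4011795)) = -½/(-4745467) = -½*(-1/4745467) = 1/9490934 ≈ 1.0536e-7)
√(4394508 + r) = √(4394508 + 1/9490934) = √(41707985390473/9490934) = √395847736613943471782/9490934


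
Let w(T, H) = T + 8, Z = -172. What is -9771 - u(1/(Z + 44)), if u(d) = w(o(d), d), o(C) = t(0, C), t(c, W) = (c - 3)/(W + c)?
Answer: -10163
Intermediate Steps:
t(c, W) = (-3 + c)/(W + c)
o(C) = -3/C (o(C) = (-3 + 0)/(C + 0) = -3/C)
w(T, H) = 8 + T
u(d) = 8 - 3/d
-9771 - u(1/(Z + 44)) = -9771 - (8 - 3/(1/(-172 + 44))) = -9771 - (8 - 3/(1/(-128))) = -9771 - (8 - 3/(-1/128)) = -9771 - (8 - 3*(-128)) = -9771 - (8 + 384) = -9771 - 1*392 = -9771 - 392 = -10163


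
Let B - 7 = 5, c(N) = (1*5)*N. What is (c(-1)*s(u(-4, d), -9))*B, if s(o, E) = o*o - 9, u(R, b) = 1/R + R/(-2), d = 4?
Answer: 1425/4 ≈ 356.25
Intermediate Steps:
u(R, b) = 1/R - R/2 (u(R, b) = 1/R + R*(-½) = 1/R - R/2)
c(N) = 5*N
s(o, E) = -9 + o² (s(o, E) = o² - 9 = -9 + o²)
B = 12 (B = 7 + 5 = 12)
(c(-1)*s(u(-4, d), -9))*B = ((5*(-1))*(-9 + (1/(-4) - ½*(-4))²))*12 = -5*(-9 + (-¼ + 2)²)*12 = -5*(-9 + (7/4)²)*12 = -5*(-9 + 49/16)*12 = -5*(-95/16)*12 = (475/16)*12 = 1425/4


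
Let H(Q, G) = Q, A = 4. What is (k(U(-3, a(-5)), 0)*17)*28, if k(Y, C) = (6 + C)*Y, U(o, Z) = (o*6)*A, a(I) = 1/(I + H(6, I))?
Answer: -205632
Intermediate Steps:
a(I) = 1/(6 + I) (a(I) = 1/(I + 6) = 1/(6 + I))
U(o, Z) = 24*o (U(o, Z) = (o*6)*4 = (6*o)*4 = 24*o)
k(Y, C) = Y*(6 + C)
(k(U(-3, a(-5)), 0)*17)*28 = (((24*(-3))*(6 + 0))*17)*28 = (-72*6*17)*28 = -432*17*28 = -7344*28 = -205632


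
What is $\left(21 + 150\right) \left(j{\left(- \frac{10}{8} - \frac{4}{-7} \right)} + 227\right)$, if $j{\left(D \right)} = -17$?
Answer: $35910$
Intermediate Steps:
$\left(21 + 150\right) \left(j{\left(- \frac{10}{8} - \frac{4}{-7} \right)} + 227\right) = \left(21 + 150\right) \left(-17 + 227\right) = 171 \cdot 210 = 35910$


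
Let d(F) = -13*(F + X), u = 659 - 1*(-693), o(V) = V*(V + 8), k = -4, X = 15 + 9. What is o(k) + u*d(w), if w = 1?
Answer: -439416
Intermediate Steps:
X = 24
o(V) = V*(8 + V)
u = 1352 (u = 659 + 693 = 1352)
d(F) = -312 - 13*F (d(F) = -13*(F + 24) = -13*(24 + F) = -312 - 13*F)
o(k) + u*d(w) = -4*(8 - 4) + 1352*(-312 - 13*1) = -4*4 + 1352*(-312 - 13) = -16 + 1352*(-325) = -16 - 439400 = -439416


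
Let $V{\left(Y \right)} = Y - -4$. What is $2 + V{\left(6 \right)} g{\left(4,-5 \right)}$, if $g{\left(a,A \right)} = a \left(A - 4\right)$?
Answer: $-358$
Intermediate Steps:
$g{\left(a,A \right)} = a \left(-4 + A\right)$
$V{\left(Y \right)} = 4 + Y$ ($V{\left(Y \right)} = Y + 4 = 4 + Y$)
$2 + V{\left(6 \right)} g{\left(4,-5 \right)} = 2 + \left(4 + 6\right) 4 \left(-4 - 5\right) = 2 + 10 \cdot 4 \left(-9\right) = 2 + 10 \left(-36\right) = 2 - 360 = -358$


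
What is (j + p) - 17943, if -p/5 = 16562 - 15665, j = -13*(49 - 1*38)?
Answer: -22571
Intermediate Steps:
j = -143 (j = -13*(49 - 38) = -13*11 = -143)
p = -4485 (p = -5*(16562 - 15665) = -5*897 = -4485)
(j + p) - 17943 = (-143 - 4485) - 17943 = -4628 - 17943 = -22571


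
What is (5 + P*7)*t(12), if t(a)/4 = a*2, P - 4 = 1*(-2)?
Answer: 1824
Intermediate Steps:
P = 2 (P = 4 + 1*(-2) = 4 - 2 = 2)
t(a) = 8*a (t(a) = 4*(a*2) = 4*(2*a) = 8*a)
(5 + P*7)*t(12) = (5 + 2*7)*(8*12) = (5 + 14)*96 = 19*96 = 1824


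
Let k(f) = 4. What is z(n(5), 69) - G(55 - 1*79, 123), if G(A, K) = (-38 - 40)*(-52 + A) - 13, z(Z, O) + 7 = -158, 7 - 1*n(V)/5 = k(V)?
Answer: -6080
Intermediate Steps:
n(V) = 15 (n(V) = 35 - 5*4 = 35 - 20 = 15)
z(Z, O) = -165 (z(Z, O) = -7 - 158 = -165)
G(A, K) = 4043 - 78*A (G(A, K) = -78*(-52 + A) - 13 = (4056 - 78*A) - 13 = 4043 - 78*A)
z(n(5), 69) - G(55 - 1*79, 123) = -165 - (4043 - 78*(55 - 1*79)) = -165 - (4043 - 78*(55 - 79)) = -165 - (4043 - 78*(-24)) = -165 - (4043 + 1872) = -165 - 1*5915 = -165 - 5915 = -6080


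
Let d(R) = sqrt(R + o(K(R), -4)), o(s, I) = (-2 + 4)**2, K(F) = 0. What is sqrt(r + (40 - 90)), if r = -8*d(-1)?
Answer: sqrt(-50 - 8*sqrt(3)) ≈ 7.991*I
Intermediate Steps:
o(s, I) = 4 (o(s, I) = 2**2 = 4)
d(R) = sqrt(4 + R) (d(R) = sqrt(R + 4) = sqrt(4 + R))
r = -8*sqrt(3) (r = -8*sqrt(4 - 1) = -8*sqrt(3) ≈ -13.856)
sqrt(r + (40 - 90)) = sqrt(-8*sqrt(3) + (40 - 90)) = sqrt(-8*sqrt(3) - 50) = sqrt(-50 - 8*sqrt(3))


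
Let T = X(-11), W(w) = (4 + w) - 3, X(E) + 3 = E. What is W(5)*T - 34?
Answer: -118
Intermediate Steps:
X(E) = -3 + E
W(w) = 1 + w
T = -14 (T = -3 - 11 = -14)
W(5)*T - 34 = (1 + 5)*(-14) - 34 = 6*(-14) - 34 = -84 - 34 = -118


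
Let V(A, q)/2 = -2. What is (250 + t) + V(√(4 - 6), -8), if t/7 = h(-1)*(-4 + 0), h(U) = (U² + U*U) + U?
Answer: 218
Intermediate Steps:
h(U) = U + 2*U² (h(U) = (U² + U²) + U = 2*U² + U = U + 2*U²)
V(A, q) = -4 (V(A, q) = 2*(-2) = -4)
t = -28 (t = 7*((-(1 + 2*(-1)))*(-4 + 0)) = 7*(-(1 - 2)*(-4)) = 7*(-1*(-1)*(-4)) = 7*(1*(-4)) = 7*(-4) = -28)
(250 + t) + V(√(4 - 6), -8) = (250 - 28) - 4 = 222 - 4 = 218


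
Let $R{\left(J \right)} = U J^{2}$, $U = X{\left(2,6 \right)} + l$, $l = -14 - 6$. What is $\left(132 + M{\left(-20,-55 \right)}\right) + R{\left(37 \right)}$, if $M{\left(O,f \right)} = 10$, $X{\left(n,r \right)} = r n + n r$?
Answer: $5618$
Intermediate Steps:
$l = -20$
$X{\left(n,r \right)} = 2 n r$ ($X{\left(n,r \right)} = n r + n r = 2 n r$)
$U = 4$ ($U = 2 \cdot 2 \cdot 6 - 20 = 24 - 20 = 4$)
$R{\left(J \right)} = 4 J^{2}$
$\left(132 + M{\left(-20,-55 \right)}\right) + R{\left(37 \right)} = \left(132 + 10\right) + 4 \cdot 37^{2} = 142 + 4 \cdot 1369 = 142 + 5476 = 5618$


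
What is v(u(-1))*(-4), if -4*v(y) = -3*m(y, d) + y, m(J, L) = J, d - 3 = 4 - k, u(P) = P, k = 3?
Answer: 2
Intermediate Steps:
d = 4 (d = 3 + (4 - 1*3) = 3 + (4 - 3) = 3 + 1 = 4)
v(y) = y/2 (v(y) = -(-3*y + y)/4 = -(-1)*y/2 = y/2)
v(u(-1))*(-4) = ((1/2)*(-1))*(-4) = -1/2*(-4) = 2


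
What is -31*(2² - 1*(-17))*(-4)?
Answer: 2604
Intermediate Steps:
-31*(2² - 1*(-17))*(-4) = -31*(4 + 17)*(-4) = -31*21*(-4) = -651*(-4) = 2604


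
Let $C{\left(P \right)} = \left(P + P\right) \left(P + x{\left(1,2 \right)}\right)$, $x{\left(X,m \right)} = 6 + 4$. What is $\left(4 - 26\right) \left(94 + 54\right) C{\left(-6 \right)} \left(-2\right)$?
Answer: $-312576$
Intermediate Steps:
$x{\left(X,m \right)} = 10$
$C{\left(P \right)} = 2 P \left(10 + P\right)$ ($C{\left(P \right)} = \left(P + P\right) \left(P + 10\right) = 2 P \left(10 + P\right)$)
$\left(4 - 26\right) \left(94 + 54\right) C{\left(-6 \right)} \left(-2\right) = \left(4 - 26\right) \left(94 + 54\right) 2 \left(-6\right) \left(10 - 6\right) \left(-2\right) = \left(-22\right) 148 \cdot 2 \left(-6\right) 4 \left(-2\right) = \left(-3256\right) \left(-48\right) \left(-2\right) = 156288 \left(-2\right) = -312576$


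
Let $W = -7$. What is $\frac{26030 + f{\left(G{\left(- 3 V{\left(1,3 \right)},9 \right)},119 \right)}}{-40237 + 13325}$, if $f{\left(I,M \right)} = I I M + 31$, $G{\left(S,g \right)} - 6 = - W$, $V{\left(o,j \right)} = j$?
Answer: $- \frac{11543}{6728} \approx -1.7157$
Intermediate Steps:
$G{\left(S,g \right)} = 13$ ($G{\left(S,g \right)} = 6 - -7 = 6 + 7 = 13$)
$f{\left(I,M \right)} = 31 + M I^{2}$ ($f{\left(I,M \right)} = I^{2} M + 31 = M I^{2} + 31 = 31 + M I^{2}$)
$\frac{26030 + f{\left(G{\left(- 3 V{\left(1,3 \right)},9 \right)},119 \right)}}{-40237 + 13325} = \frac{26030 + \left(31 + 119 \cdot 13^{2}\right)}{-40237 + 13325} = \frac{26030 + \left(31 + 119 \cdot 169\right)}{-26912} = \left(26030 + \left(31 + 20111\right)\right) \left(- \frac{1}{26912}\right) = \left(26030 + 20142\right) \left(- \frac{1}{26912}\right) = 46172 \left(- \frac{1}{26912}\right) = - \frac{11543}{6728}$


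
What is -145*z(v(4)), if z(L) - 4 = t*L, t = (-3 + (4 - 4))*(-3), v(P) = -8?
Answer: 9860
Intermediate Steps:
t = 9 (t = (-3 + 0)*(-3) = -3*(-3) = 9)
z(L) = 4 + 9*L
-145*z(v(4)) = -145*(4 + 9*(-8)) = -145*(4 - 72) = -145*(-68) = 9860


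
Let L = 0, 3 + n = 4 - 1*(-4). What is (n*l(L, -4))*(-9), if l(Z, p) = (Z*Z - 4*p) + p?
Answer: -540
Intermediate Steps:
n = 5 (n = -3 + (4 - 1*(-4)) = -3 + (4 + 4) = -3 + 8 = 5)
l(Z, p) = Z² - 3*p (l(Z, p) = (Z² - 4*p) + p = Z² - 3*p)
(n*l(L, -4))*(-9) = (5*(0² - 3*(-4)))*(-9) = (5*(0 + 12))*(-9) = (5*12)*(-9) = 60*(-9) = -540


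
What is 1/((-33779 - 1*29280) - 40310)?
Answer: -1/103369 ≈ -9.6741e-6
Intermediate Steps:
1/((-33779 - 1*29280) - 40310) = 1/((-33779 - 29280) - 40310) = 1/(-63059 - 40310) = 1/(-103369) = -1/103369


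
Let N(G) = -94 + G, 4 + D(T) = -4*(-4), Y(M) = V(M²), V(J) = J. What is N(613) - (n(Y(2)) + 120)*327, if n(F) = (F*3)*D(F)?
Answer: -85809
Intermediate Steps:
Y(M) = M²
D(T) = 12 (D(T) = -4 - 4*(-4) = -4 + 16 = 12)
n(F) = 36*F (n(F) = (F*3)*12 = (3*F)*12 = 36*F)
N(613) - (n(Y(2)) + 120)*327 = (-94 + 613) - (36*2² + 120)*327 = 519 - (36*4 + 120)*327 = 519 - (144 + 120)*327 = 519 - 264*327 = 519 - 1*86328 = 519 - 86328 = -85809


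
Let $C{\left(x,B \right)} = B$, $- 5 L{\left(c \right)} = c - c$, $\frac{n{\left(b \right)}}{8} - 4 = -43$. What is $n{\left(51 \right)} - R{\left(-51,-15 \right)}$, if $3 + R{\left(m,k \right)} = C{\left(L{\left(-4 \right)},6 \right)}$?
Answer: $-315$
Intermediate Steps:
$n{\left(b \right)} = -312$ ($n{\left(b \right)} = 32 + 8 \left(-43\right) = 32 - 344 = -312$)
$L{\left(c \right)} = 0$ ($L{\left(c \right)} = - \frac{c - c}{5} = \left(- \frac{1}{5}\right) 0 = 0$)
$R{\left(m,k \right)} = 3$ ($R{\left(m,k \right)} = -3 + 6 = 3$)
$n{\left(51 \right)} - R{\left(-51,-15 \right)} = -312 - 3 = -315$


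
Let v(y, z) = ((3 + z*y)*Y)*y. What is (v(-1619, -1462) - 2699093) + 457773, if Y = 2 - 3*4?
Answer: 38319181070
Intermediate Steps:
Y = -10 (Y = 2 - 12 = -10)
v(y, z) = y*(-30 - 10*y*z) (v(y, z) = ((3 + z*y)*(-10))*y = ((3 + y*z)*(-10))*y = (-30 - 10*y*z)*y = y*(-30 - 10*y*z))
(v(-1619, -1462) - 2699093) + 457773 = (-10*(-1619)*(3 - 1619*(-1462)) - 2699093) + 457773 = (-10*(-1619)*(3 + 2366978) - 2699093) + 457773 = (-10*(-1619)*2366981 - 2699093) + 457773 = (38321422390 - 2699093) + 457773 = 38318723297 + 457773 = 38319181070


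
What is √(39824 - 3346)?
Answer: √36478 ≈ 190.99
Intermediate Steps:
√(39824 - 3346) = √36478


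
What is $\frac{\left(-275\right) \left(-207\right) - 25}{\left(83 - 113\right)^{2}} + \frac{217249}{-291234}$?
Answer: $\frac{54585635}{873702} \approx 62.476$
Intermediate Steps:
$\frac{\left(-275\right) \left(-207\right) - 25}{\left(83 - 113\right)^{2}} + \frac{217249}{-291234} = \frac{56925 - 25}{\left(-30\right)^{2}} + 217249 \left(- \frac{1}{291234}\right) = \frac{56900}{900} - \frac{217249}{291234} = 56900 \cdot \frac{1}{900} - \frac{217249}{291234} = \frac{569}{9} - \frac{217249}{291234} = \frac{54585635}{873702}$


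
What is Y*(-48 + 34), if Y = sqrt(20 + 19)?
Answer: -14*sqrt(39) ≈ -87.430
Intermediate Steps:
Y = sqrt(39) ≈ 6.2450
Y*(-48 + 34) = sqrt(39)*(-48 + 34) = sqrt(39)*(-14) = -14*sqrt(39)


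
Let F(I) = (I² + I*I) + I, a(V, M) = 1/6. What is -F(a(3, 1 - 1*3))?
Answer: -2/9 ≈ -0.22222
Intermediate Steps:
a(V, M) = ⅙
F(I) = I + 2*I² (F(I) = (I² + I²) + I = 2*I² + I = I + 2*I²)
-F(a(3, 1 - 1*3)) = -(1 + 2*(⅙))/6 = -(1 + ⅓)/6 = -4/(6*3) = -1*2/9 = -2/9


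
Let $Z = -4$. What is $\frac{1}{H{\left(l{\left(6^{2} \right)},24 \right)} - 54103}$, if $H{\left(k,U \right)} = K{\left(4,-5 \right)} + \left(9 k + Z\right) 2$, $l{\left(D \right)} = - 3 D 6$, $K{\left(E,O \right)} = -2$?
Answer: $- \frac{1}{65777} \approx -1.5203 \cdot 10^{-5}$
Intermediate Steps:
$l{\left(D \right)} = - 18 D$
$H{\left(k,U \right)} = -10 + 18 k$ ($H{\left(k,U \right)} = -2 + \left(9 k - 4\right) 2 = -2 + \left(-4 + 9 k\right) 2 = -2 + \left(-8 + 18 k\right) = -10 + 18 k$)
$\frac{1}{H{\left(l{\left(6^{2} \right)},24 \right)} - 54103} = \frac{1}{\left(-10 + 18 \left(- 18 \cdot 6^{2}\right)\right) - 54103} = \frac{1}{\left(-10 + 18 \left(\left(-18\right) 36\right)\right) - 54103} = \frac{1}{\left(-10 + 18 \left(-648\right)\right) - 54103} = \frac{1}{\left(-10 - 11664\right) - 54103} = \frac{1}{-11674 - 54103} = \frac{1}{-65777} = - \frac{1}{65777}$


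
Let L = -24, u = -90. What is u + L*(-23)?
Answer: 462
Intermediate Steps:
u + L*(-23) = -90 - 24*(-23) = -90 + 552 = 462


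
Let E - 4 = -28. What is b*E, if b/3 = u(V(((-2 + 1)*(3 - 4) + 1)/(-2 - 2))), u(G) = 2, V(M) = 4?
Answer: -144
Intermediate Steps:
E = -24 (E = 4 - 28 = -24)
b = 6 (b = 3*2 = 6)
b*E = 6*(-24) = -144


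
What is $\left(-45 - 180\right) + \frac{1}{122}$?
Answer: $- \frac{27449}{122} \approx -224.99$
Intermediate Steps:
$\left(-45 - 180\right) + \frac{1}{122} = -225 + \frac{1}{122} = - \frac{27449}{122}$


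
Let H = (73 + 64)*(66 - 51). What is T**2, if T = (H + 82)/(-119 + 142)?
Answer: 4566769/529 ≈ 8632.8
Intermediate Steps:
H = 2055 (H = 137*15 = 2055)
T = 2137/23 (T = (2055 + 82)/(-119 + 142) = 2137/23 ≈ 92.913)
T**2 = (2137/23)**2 = 4566769/529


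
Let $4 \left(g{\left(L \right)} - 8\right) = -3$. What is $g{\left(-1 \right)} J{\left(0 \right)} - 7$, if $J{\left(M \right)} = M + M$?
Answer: $-7$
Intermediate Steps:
$g{\left(L \right)} = \frac{29}{4}$ ($g{\left(L \right)} = 8 + \frac{1}{4} \left(-3\right) = 8 - \frac{3}{4} = \frac{29}{4}$)
$J{\left(M \right)} = 2 M$
$g{\left(-1 \right)} J{\left(0 \right)} - 7 = \frac{29 \cdot 2 \cdot 0}{4} - 7 = \frac{29}{4} \cdot 0 - 7 = 0 - 7 = -7$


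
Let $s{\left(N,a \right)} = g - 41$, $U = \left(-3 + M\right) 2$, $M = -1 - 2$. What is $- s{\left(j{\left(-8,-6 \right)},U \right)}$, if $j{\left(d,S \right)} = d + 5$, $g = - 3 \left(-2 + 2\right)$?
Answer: $41$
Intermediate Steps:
$g = 0$ ($g = \left(-3\right) 0 = 0$)
$M = -3$ ($M = -1 - 2 = -3$)
$j{\left(d,S \right)} = 5 + d$
$U = -12$ ($U = \left(-3 - 3\right) 2 = \left(-6\right) 2 = -12$)
$s{\left(N,a \right)} = -41$ ($s{\left(N,a \right)} = 0 - 41 = -41$)
$- s{\left(j{\left(-8,-6 \right)},U \right)} = \left(-1\right) \left(-41\right) = 41$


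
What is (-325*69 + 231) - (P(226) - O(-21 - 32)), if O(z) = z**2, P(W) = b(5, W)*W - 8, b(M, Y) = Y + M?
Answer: -71583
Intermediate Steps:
b(M, Y) = M + Y
P(W) = -8 + W*(5 + W) (P(W) = (5 + W)*W - 8 = W*(5 + W) - 8 = -8 + W*(5 + W))
(-325*69 + 231) - (P(226) - O(-21 - 32)) = (-325*69 + 231) - ((-8 + 226*(5 + 226)) - (-21 - 32)**2) = (-22425 + 231) - ((-8 + 226*231) - 1*(-53)**2) = -22194 - ((-8 + 52206) - 1*2809) = -22194 - (52198 - 2809) = -22194 - 1*49389 = -22194 - 49389 = -71583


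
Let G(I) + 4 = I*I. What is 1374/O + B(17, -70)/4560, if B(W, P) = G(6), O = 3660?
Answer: 13297/34770 ≈ 0.38243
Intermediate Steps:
G(I) = -4 + I² (G(I) = -4 + I*I = -4 + I²)
B(W, P) = 32 (B(W, P) = -4 + 6² = -4 + 36 = 32)
1374/O + B(17, -70)/4560 = 1374/3660 + 32/4560 = 1374*(1/3660) + 32*(1/4560) = 229/610 + 2/285 = 13297/34770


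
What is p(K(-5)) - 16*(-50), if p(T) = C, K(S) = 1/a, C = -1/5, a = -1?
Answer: 3999/5 ≈ 799.80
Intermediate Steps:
C = -1/5 (C = -1*1/5 = -1/5 ≈ -0.20000)
K(S) = -1 (K(S) = 1/(-1) = -1)
p(T) = -1/5
p(K(-5)) - 16*(-50) = -1/5 - 16*(-50) = -1/5 + 800 = 3999/5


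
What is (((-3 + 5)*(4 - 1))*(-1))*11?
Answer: -66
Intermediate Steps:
(((-3 + 5)*(4 - 1))*(-1))*11 = ((2*3)*(-1))*11 = (6*(-1))*11 = -6*11 = -66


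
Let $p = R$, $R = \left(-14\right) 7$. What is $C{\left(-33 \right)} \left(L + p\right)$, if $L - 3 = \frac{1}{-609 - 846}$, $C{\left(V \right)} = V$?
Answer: $\frac{1520486}{485} \approx 3135.0$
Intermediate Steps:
$R = -98$
$p = -98$
$L = \frac{4364}{1455}$ ($L = 3 + \frac{1}{-609 - 846} = 3 + \frac{1}{-1455} = 3 - \frac{1}{1455} = \frac{4364}{1455} \approx 2.9993$)
$C{\left(-33 \right)} \left(L + p\right) = - 33 \left(\frac{4364}{1455} - 98\right) = \left(-33\right) \left(- \frac{138226}{1455}\right) = \frac{1520486}{485}$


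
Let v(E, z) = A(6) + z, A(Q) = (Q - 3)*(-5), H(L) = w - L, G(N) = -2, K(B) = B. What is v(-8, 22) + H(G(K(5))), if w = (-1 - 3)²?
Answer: 25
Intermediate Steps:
w = 16 (w = (-4)² = 16)
H(L) = 16 - L
A(Q) = 15 - 5*Q (A(Q) = (-3 + Q)*(-5) = 15 - 5*Q)
v(E, z) = -15 + z (v(E, z) = (15 - 5*6) + z = (15 - 30) + z = -15 + z)
v(-8, 22) + H(G(K(5))) = (-15 + 22) + (16 - 1*(-2)) = 7 + (16 + 2) = 7 + 18 = 25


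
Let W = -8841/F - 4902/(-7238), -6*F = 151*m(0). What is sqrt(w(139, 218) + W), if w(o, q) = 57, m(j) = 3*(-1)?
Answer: 6*I*sqrt(492919956221)/546469 ≈ 7.7086*I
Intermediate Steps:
m(j) = -3
F = 151/2 (F = -151*(-3)/6 = -1/6*(-453) = 151/2 ≈ 75.500)
W = -63621057/546469 (W = -8841/151/2 - 4902/(-7238) = -8841*2/151 - 4902*(-1/7238) = -17682/151 + 2451/3619 = -63621057/546469 ≈ -116.42)
sqrt(w(139, 218) + W) = sqrt(57 - 63621057/546469) = sqrt(-32472324/546469) = 6*I*sqrt(492919956221)/546469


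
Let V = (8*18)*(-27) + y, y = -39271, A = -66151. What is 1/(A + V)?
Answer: -1/109310 ≈ -9.1483e-6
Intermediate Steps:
V = -43159 (V = (8*18)*(-27) - 39271 = 144*(-27) - 39271 = -3888 - 39271 = -43159)
1/(A + V) = 1/(-66151 - 43159) = 1/(-109310) = -1/109310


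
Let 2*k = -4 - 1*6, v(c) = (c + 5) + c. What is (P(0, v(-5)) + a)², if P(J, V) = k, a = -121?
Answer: 15876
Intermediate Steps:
v(c) = 5 + 2*c (v(c) = (5 + c) + c = 5 + 2*c)
k = -5 (k = (-4 - 1*6)/2 = (-4 - 6)/2 = (½)*(-10) = -5)
P(J, V) = -5
(P(0, v(-5)) + a)² = (-5 - 121)² = (-126)² = 15876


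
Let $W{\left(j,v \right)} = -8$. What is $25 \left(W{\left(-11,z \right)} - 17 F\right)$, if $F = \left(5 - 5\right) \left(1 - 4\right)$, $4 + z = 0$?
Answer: $-200$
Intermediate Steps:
$z = -4$ ($z = -4 + 0 = -4$)
$F = 0$ ($F = 0 \left(-3\right) = 0$)
$25 \left(W{\left(-11,z \right)} - 17 F\right) = 25 \left(-8 - 0\right) = 25 \left(-8 + 0\right) = 25 \left(-8\right) = -200$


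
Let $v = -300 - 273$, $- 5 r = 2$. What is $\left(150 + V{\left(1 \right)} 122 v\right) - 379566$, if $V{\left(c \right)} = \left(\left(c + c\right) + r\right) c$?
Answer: $- \frac{2456328}{5} \approx -4.9127 \cdot 10^{5}$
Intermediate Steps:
$r = - \frac{2}{5}$ ($r = \left(- \frac{1}{5}\right) 2 = - \frac{2}{5} \approx -0.4$)
$v = -573$
$V{\left(c \right)} = c \left(- \frac{2}{5} + 2 c\right)$ ($V{\left(c \right)} = \left(\left(c + c\right) - \frac{2}{5}\right) c = \left(2 c - \frac{2}{5}\right) c = \left(- \frac{2}{5} + 2 c\right) c = c \left(- \frac{2}{5} + 2 c\right)$)
$\left(150 + V{\left(1 \right)} 122 v\right) - 379566 = \left(150 + \frac{2}{5} \cdot 1 \left(-1 + 5 \cdot 1\right) 122 \left(-573\right)\right) - 379566 = \left(150 + \frac{2}{5} \cdot 1 \left(-1 + 5\right) 122 \left(-573\right)\right) - 379566 = \left(150 + \frac{2}{5} \cdot 1 \cdot 4 \cdot 122 \left(-573\right)\right) - 379566 = \left(150 + \frac{8}{5} \cdot 122 \left(-573\right)\right) - 379566 = \left(150 + \frac{976}{5} \left(-573\right)\right) - 379566 = \left(150 - \frac{559248}{5}\right) - 379566 = - \frac{558498}{5} - 379566 = - \frac{2456328}{5}$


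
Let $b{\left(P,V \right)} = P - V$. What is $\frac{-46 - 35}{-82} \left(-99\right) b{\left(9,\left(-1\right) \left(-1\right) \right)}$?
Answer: $- \frac{32076}{41} \approx -782.34$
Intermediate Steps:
$\frac{-46 - 35}{-82} \left(-99\right) b{\left(9,\left(-1\right) \left(-1\right) \right)} = \frac{-46 - 35}{-82} \left(-99\right) \left(9 - \left(-1\right) \left(-1\right)\right) = \left(-46 - 35\right) \left(- \frac{1}{82}\right) \left(-99\right) \left(9 - 1\right) = \left(-81\right) \left(- \frac{1}{82}\right) \left(-99\right) \left(9 - 1\right) = \frac{81}{82} \left(-99\right) 8 = \left(- \frac{8019}{82}\right) 8 = - \frac{32076}{41}$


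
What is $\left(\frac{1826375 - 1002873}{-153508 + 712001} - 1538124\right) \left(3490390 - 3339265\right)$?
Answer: $- \frac{9986231464698750}{42961} \approx -2.3245 \cdot 10^{11}$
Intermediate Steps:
$\left(\frac{1826375 - 1002873}{-153508 + 712001} - 1538124\right) \left(3490390 - 3339265\right) = \left(\frac{823502}{558493} - 1538124\right) 151125 = \left(- \frac{859030663630}{558493}\right) 151125 = - \frac{9986231464698750}{42961}$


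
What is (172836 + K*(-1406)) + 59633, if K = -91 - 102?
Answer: 503827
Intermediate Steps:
K = -193
(172836 + K*(-1406)) + 59633 = (172836 - 193*(-1406)) + 59633 = (172836 + 271358) + 59633 = 444194 + 59633 = 503827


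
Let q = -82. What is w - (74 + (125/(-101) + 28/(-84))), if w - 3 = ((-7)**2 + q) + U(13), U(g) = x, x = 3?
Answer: -30127/303 ≈ -99.429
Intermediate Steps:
U(g) = 3
w = -27 (w = 3 + (((-7)**2 - 82) + 3) = 3 + ((49 - 82) + 3) = 3 + (-33 + 3) = 3 - 30 = -27)
w - (74 + (125/(-101) + 28/(-84))) = -27 - (74 + (125/(-101) + 28/(-84))) = -27 - (74 + (125*(-1/101) + 28*(-1/84))) = -27 - (74 + (-125/101 - 1/3)) = -27 - (74 - 476/303) = -27 - 1*21946/303 = -27 - 21946/303 = -30127/303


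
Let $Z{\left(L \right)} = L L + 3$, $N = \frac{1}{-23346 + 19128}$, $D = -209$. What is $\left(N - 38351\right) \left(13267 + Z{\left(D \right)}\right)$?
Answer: $- \frac{9212651121569}{4218} \approx -2.1841 \cdot 10^{9}$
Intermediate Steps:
$N = - \frac{1}{4218}$ ($N = \frac{1}{-4218} = - \frac{1}{4218} \approx -0.00023708$)
$Z{\left(L \right)} = 3 + L^{2}$ ($Z{\left(L \right)} = L^{2} + 3 = 3 + L^{2}$)
$\left(N - 38351\right) \left(13267 + Z{\left(D \right)}\right) = \left(- \frac{1}{4218} - 38351\right) \left(13267 + \left(3 + \left(-209\right)^{2}\right)\right) = - \frac{161764519 \left(13267 + \left(3 + 43681\right)\right)}{4218} = - \frac{161764519 \left(13267 + 43684\right)}{4218} = \left(- \frac{161764519}{4218}\right) 56951 = - \frac{9212651121569}{4218}$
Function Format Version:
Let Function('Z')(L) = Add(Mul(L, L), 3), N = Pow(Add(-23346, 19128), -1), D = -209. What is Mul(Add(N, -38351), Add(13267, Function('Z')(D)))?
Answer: Rational(-9212651121569, 4218) ≈ -2.1841e+9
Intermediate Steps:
N = Rational(-1, 4218) (N = Pow(-4218, -1) = Rational(-1, 4218) ≈ -0.00023708)
Function('Z')(L) = Add(3, Pow(L, 2)) (Function('Z')(L) = Add(Pow(L, 2), 3) = Add(3, Pow(L, 2)))
Mul(Add(N, -38351), Add(13267, Function('Z')(D))) = Mul(Add(Rational(-1, 4218), -38351), Add(13267, Add(3, Pow(-209, 2)))) = Mul(Rational(-161764519, 4218), Add(13267, Add(3, 43681))) = Mul(Rational(-161764519, 4218), Add(13267, 43684)) = Mul(Rational(-161764519, 4218), 56951) = Rational(-9212651121569, 4218)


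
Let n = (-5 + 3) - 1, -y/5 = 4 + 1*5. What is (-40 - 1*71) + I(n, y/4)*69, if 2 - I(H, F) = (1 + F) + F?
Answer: 3021/2 ≈ 1510.5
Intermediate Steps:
y = -45 (y = -5*(4 + 1*5) = -5*(4 + 5) = -5*9 = -45)
n = -3 (n = -2 - 1 = -3)
I(H, F) = 1 - 2*F (I(H, F) = 2 - ((1 + F) + F) = 2 - (1 + 2*F) = 2 + (-1 - 2*F) = 1 - 2*F)
(-40 - 1*71) + I(n, y/4)*69 = (-40 - 1*71) + (1 - (-90)/4)*69 = (-40 - 71) + (1 - (-90)/4)*69 = -111 + (1 - 2*(-45/4))*69 = -111 + (1 + 45/2)*69 = -111 + (47/2)*69 = -111 + 3243/2 = 3021/2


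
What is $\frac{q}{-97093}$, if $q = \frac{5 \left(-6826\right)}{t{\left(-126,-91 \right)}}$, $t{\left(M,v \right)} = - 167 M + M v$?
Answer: $\frac{17065}{1578149622} \approx 1.0813 \cdot 10^{-5}$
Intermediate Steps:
$q = - \frac{17065}{16254}$ ($q = \frac{5 \left(-6826\right)}{\left(-126\right) \left(-167 - 91\right)} = - \frac{34130}{\left(-126\right) \left(-258\right)} = - \frac{34130}{32508} = \left(-34130\right) \frac{1}{32508} = - \frac{17065}{16254} \approx -1.0499$)
$\frac{q}{-97093} = - \frac{17065}{16254 \left(-97093\right)} = \left(- \frac{17065}{16254}\right) \left(- \frac{1}{97093}\right) = \frac{17065}{1578149622}$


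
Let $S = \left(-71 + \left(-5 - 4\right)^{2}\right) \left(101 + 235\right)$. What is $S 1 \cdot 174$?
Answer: $584640$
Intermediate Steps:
$S = 3360$ ($S = \left(-71 + \left(-9\right)^{2}\right) 336 = \left(-71 + 81\right) 336 = 10 \cdot 336 = 3360$)
$S 1 \cdot 174 = 3360 \cdot 1 \cdot 174 = 3360 \cdot 174 = 584640$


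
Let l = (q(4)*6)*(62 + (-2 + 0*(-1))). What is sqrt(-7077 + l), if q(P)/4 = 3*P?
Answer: sqrt(10203) ≈ 101.01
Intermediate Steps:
q(P) = 12*P (q(P) = 4*(3*P) = 12*P)
l = 17280 (l = ((12*4)*6)*(62 + (-2 + 0*(-1))) = (48*6)*(62 + (-2 + 0)) = 288*(62 - 2) = 288*60 = 17280)
sqrt(-7077 + l) = sqrt(-7077 + 17280) = sqrt(10203)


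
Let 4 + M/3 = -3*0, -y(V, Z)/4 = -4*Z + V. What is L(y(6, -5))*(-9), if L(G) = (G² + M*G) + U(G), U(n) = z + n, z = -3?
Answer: -107613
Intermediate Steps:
y(V, Z) = -4*V + 16*Z (y(V, Z) = -4*(-4*Z + V) = -4*(V - 4*Z) = -4*V + 16*Z)
U(n) = -3 + n
M = -12 (M = -12 + 3*(-3*0) = -12 + 3*0 = -12 + 0 = -12)
L(G) = -3 + G² - 11*G (L(G) = (G² - 12*G) + (-3 + G) = -3 + G² - 11*G)
L(y(6, -5))*(-9) = (-3 + (-4*6 + 16*(-5))² - 11*(-4*6 + 16*(-5)))*(-9) = (-3 + (-24 - 80)² - 11*(-24 - 80))*(-9) = (-3 + (-104)² - 11*(-104))*(-9) = (-3 + 10816 + 1144)*(-9) = 11957*(-9) = -107613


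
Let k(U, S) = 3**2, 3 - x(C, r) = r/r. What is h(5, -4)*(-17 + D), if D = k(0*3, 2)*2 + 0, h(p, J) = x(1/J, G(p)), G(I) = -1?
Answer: 2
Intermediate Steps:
x(C, r) = 2 (x(C, r) = 3 - r/r = 3 - 1*1 = 3 - 1 = 2)
h(p, J) = 2
k(U, S) = 9
D = 18 (D = 9*2 + 0 = 18 + 0 = 18)
h(5, -4)*(-17 + D) = 2*(-17 + 18) = 2*1 = 2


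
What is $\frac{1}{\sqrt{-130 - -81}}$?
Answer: $- \frac{i}{7} \approx - 0.14286 i$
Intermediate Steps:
$\frac{1}{\sqrt{-130 - -81}} = \frac{1}{\sqrt{-130 + 81}} = \frac{1}{\sqrt{-49}} = \frac{1}{7 i} = - \frac{i}{7}$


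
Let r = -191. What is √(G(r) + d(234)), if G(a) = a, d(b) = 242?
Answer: √51 ≈ 7.1414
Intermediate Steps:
√(G(r) + d(234)) = √(-191 + 242) = √51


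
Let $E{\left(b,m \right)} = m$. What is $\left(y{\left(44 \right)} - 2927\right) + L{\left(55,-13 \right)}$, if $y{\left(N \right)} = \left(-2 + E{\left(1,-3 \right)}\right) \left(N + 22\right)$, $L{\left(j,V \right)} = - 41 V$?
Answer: $-2724$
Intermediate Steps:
$y{\left(N \right)} = -110 - 5 N$ ($y{\left(N \right)} = \left(-2 - 3\right) \left(N + 22\right) = - 5 \left(22 + N\right) = -110 - 5 N$)
$\left(y{\left(44 \right)} - 2927\right) + L{\left(55,-13 \right)} = \left(\left(-110 - 220\right) - 2927\right) - -533 = \left(\left(-110 - 220\right) - 2927\right) + 533 = \left(-330 - 2927\right) + 533 = -3257 + 533 = -2724$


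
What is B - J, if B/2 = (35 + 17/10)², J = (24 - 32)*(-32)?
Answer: 121889/50 ≈ 2437.8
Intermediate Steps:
J = 256 (J = -8*(-32) = 256)
B = 134689/50 (B = 2*(35 + 17/10)² = 2*(367/10)² = 2*(134689/100) = 134689/50 ≈ 2693.8)
B - J = 134689/50 - 1*256 = 134689/50 - 256 = 121889/50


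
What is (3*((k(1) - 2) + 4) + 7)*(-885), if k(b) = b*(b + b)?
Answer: -16815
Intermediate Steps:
k(b) = 2*b² (k(b) = b*(2*b) = 2*b²)
(3*((k(1) - 2) + 4) + 7)*(-885) = (3*((2*1² - 2) + 4) + 7)*(-885) = (3*((2*1 - 2) + 4) + 7)*(-885) = (3*((2 - 2) + 4) + 7)*(-885) = (3*(0 + 4) + 7)*(-885) = (3*4 + 7)*(-885) = (12 + 7)*(-885) = 19*(-885) = -16815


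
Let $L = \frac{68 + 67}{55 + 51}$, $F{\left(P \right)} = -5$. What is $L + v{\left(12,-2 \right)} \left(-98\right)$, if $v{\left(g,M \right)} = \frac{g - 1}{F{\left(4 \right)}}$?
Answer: $\frac{114943}{530} \approx 216.87$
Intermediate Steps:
$L = \frac{135}{106} \approx 1.2736$
$v{\left(g,M \right)} = \frac{1}{5} - \frac{g}{5}$ ($v{\left(g,M \right)} = \frac{g - 1}{-5} = \left(g - 1\right) \left(- \frac{1}{5}\right) = \left(-1 + g\right) \left(- \frac{1}{5}\right) = \frac{1}{5} - \frac{g}{5}$)
$L + v{\left(12,-2 \right)} \left(-98\right) = \frac{135}{106} + \left(\frac{1}{5} - \frac{12}{5}\right) \left(-98\right) = \frac{135}{106} - - \frac{1078}{5} = \frac{135}{106} + \frac{1078}{5} = \frac{114943}{530}$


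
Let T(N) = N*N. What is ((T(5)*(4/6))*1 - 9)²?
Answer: 529/9 ≈ 58.778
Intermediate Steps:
T(N) = N²
((T(5)*(4/6))*1 - 9)² = ((5²*(4/6))*1 - 9)² = ((25*(4*(⅙)))*1 - 9)² = ((25*(⅔))*1 - 9)² = ((50/3)*1 - 9)² = (50/3 - 9)² = (23/3)² = 529/9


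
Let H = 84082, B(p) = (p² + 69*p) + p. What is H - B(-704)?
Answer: -362254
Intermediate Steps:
B(p) = p² + 70*p
H - B(-704) = 84082 - (-704)*(70 - 704) = 84082 - (-704)*(-634) = 84082 - 1*446336 = 84082 - 446336 = -362254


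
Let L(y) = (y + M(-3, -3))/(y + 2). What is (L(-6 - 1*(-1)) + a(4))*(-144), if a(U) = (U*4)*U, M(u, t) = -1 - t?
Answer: -9360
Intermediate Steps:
a(U) = 4*U**2 (a(U) = (4*U)*U = 4*U**2)
L(y) = 1 (L(y) = (y + (-1 - 1*(-3)))/(y + 2) = (y + (-1 + 3))/(2 + y) = (y + 2)/(2 + y) = (2 + y)/(2 + y) = 1)
(L(-6 - 1*(-1)) + a(4))*(-144) = (1 + 4*4**2)*(-144) = (1 + 4*16)*(-144) = (1 + 64)*(-144) = 65*(-144) = -9360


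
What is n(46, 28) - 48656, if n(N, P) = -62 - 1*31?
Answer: -48749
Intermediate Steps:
n(N, P) = -93 (n(N, P) = -62 - 31 = -93)
n(46, 28) - 48656 = -93 - 48656 = -48749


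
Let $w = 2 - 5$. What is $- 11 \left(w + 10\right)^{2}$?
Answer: $-539$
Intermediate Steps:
$w = -3$ ($w = 2 - 5 = -3$)
$- 11 \left(w + 10\right)^{2} = - 11 \left(-3 + 10\right)^{2} = - 11 \cdot 7^{2} = \left(-11\right) 49 = -539$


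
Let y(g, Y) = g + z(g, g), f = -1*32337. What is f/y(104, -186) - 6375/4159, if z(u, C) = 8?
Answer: -135203583/465808 ≈ -290.26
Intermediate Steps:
f = -32337
y(g, Y) = 8 + g (y(g, Y) = g + 8 = 8 + g)
f/y(104, -186) - 6375/4159 = -32337/(8 + 104) - 6375/4159 = -32337/112 - 6375*1/4159 = -32337*1/112 - 6375/4159 = -32337/112 - 6375/4159 = -135203583/465808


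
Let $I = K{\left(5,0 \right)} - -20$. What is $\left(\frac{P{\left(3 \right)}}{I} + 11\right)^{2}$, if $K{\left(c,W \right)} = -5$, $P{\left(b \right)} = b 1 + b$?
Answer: $\frac{3249}{25} \approx 129.96$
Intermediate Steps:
$P{\left(b \right)} = 2 b$ ($P{\left(b \right)} = b + b = 2 b$)
$I = 15$ ($I = -5 - -20 = -5 + 20 = 15$)
$\left(\frac{P{\left(3 \right)}}{I} + 11\right)^{2} = \left(\frac{2 \cdot 3}{15} + 11\right)^{2} = \left(6 \cdot \frac{1}{15} + 11\right)^{2} = \left(\frac{2}{5} + 11\right)^{2} = \left(\frac{57}{5}\right)^{2} = \frac{3249}{25}$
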